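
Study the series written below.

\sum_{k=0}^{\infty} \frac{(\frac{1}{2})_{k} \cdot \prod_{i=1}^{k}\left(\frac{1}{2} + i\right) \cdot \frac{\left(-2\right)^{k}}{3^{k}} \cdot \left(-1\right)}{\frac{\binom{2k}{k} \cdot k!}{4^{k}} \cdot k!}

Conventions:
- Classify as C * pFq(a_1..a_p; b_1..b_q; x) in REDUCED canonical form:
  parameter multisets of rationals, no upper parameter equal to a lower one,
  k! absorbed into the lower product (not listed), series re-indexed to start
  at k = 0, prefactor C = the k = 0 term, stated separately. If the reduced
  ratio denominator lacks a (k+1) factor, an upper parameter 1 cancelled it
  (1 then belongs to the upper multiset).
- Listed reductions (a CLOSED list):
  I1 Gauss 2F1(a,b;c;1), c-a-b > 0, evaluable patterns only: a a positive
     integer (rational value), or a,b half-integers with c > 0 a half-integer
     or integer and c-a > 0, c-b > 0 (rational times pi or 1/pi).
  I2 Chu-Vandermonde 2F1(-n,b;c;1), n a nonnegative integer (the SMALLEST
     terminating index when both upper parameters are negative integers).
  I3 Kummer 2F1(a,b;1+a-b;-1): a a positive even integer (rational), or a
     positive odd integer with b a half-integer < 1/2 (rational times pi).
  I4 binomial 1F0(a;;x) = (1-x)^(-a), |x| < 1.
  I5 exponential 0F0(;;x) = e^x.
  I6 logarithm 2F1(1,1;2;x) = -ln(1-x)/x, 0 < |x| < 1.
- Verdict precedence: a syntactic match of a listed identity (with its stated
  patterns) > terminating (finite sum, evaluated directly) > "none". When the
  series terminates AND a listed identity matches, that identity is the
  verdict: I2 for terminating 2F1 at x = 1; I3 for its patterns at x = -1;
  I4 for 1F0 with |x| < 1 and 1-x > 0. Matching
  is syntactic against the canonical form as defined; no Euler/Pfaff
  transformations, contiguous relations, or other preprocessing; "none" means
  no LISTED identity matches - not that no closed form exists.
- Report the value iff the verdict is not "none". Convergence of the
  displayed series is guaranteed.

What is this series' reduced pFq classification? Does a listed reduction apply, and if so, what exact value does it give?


With C = -1: the canonical form is 1F0(\frac{3}{2}; -; -\frac{2}{3}). Verdict: binomial (I4) fires (the 1F0 binomial series: exponent -3/2, x = -\frac{2}{3}). Exact value: \left(-1\right) \cdot \left(\frac{5}{3}\right)^{-\frac{3}{2}}.

Key step: with t_0 = -1, the running product (C = -1) telescopes to a rising factorial.
Adjacent-term ratio: r(k) = -\frac{2}{3} * (k+\frac{3}{2}) / [(k+1)] - rational in k, leading ratio -\frac{2}{3}; with t_0 = -1, classification follows.


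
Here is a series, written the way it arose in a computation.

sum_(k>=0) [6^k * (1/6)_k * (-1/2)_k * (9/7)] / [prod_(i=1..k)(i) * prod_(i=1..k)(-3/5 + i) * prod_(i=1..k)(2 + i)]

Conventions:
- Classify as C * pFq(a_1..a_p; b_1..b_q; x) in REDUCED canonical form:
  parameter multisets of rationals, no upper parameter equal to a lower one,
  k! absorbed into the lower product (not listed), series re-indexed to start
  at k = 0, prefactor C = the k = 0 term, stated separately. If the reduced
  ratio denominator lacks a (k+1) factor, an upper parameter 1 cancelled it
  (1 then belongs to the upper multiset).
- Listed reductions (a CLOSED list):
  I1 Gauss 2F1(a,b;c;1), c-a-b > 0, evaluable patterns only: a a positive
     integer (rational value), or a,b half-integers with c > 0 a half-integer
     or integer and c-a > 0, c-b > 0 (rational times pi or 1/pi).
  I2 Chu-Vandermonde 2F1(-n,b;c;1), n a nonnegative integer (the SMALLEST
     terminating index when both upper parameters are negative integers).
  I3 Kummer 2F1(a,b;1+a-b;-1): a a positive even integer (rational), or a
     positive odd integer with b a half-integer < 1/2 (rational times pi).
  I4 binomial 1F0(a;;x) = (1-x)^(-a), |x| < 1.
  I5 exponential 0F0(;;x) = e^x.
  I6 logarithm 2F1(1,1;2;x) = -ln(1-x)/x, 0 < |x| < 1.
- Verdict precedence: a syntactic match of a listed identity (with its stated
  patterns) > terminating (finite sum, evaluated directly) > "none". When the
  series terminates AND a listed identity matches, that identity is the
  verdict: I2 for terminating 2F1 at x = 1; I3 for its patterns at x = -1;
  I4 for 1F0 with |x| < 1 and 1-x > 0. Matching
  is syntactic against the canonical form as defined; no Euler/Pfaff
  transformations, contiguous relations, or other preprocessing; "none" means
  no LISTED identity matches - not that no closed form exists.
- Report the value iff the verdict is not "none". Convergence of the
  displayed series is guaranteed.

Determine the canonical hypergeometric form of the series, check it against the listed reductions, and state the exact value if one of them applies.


x = 6 here; the reduced form reads 2F2, upper {-1/2, 1/6}, lower {2/5, 3}, C = 9/7. Verdict: none. No listed pattern accepts 2F2(-1/2, 1/6; 2/5, 3; 6).

Key step: t_0 being 9/7, the lower running product (prefactor 9/7) is a rising factorial.
Adjacent-term ratio: r(k) = 6 * (k-1/2) (k+1/6) / [(k+2/5) (k+3) (k+1)] - rational in k, leading ratio 6; with t_0 = 9/7, classification follows.


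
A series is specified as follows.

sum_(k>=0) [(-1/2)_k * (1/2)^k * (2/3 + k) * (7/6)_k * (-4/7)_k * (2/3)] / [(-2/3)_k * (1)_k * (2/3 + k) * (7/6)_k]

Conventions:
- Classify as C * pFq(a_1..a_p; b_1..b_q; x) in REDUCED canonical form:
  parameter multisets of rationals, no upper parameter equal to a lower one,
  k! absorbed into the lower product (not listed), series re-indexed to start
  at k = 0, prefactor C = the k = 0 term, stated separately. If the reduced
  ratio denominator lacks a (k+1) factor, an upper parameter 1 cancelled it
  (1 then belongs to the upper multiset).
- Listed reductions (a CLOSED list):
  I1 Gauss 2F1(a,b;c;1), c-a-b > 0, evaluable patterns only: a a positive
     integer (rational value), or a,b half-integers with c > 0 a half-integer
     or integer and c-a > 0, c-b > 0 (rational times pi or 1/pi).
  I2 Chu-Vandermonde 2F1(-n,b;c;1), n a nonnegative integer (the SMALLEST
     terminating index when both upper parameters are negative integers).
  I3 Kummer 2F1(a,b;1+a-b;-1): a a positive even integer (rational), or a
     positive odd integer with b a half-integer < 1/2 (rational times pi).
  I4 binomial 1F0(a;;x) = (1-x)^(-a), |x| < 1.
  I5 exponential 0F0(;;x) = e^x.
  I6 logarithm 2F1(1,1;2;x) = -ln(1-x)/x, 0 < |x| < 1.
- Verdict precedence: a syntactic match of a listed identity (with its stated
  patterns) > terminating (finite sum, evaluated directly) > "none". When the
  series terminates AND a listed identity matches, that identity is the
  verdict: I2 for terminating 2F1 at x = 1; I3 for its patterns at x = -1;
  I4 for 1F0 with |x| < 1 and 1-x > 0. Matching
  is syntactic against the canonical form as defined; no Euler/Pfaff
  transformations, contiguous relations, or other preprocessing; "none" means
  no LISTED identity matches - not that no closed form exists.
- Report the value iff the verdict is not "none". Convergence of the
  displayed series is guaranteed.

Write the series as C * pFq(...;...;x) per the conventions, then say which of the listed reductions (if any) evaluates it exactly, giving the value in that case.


Canonical form: C = 2/3 times 2F1 with upper {-4/7, -1/2}, lower {-2/3}, x = 1/2. Verdict: no listed reduction: x = 1/2 and upper {-4/7, -1/2} fail every I1-I6 pattern.

Key observation: with t_0 = 2/3, the parameter 7/6 appears in both the upper and lower lists and cancels (alongside the other common factor).
Adjacent-term ratio: r(k) = (1/2) * (k-4/7) (k-1/2) / [(k-2/3) (k+1)] ; factor over Q: parameters, x = (1/2), and C = 2/3.


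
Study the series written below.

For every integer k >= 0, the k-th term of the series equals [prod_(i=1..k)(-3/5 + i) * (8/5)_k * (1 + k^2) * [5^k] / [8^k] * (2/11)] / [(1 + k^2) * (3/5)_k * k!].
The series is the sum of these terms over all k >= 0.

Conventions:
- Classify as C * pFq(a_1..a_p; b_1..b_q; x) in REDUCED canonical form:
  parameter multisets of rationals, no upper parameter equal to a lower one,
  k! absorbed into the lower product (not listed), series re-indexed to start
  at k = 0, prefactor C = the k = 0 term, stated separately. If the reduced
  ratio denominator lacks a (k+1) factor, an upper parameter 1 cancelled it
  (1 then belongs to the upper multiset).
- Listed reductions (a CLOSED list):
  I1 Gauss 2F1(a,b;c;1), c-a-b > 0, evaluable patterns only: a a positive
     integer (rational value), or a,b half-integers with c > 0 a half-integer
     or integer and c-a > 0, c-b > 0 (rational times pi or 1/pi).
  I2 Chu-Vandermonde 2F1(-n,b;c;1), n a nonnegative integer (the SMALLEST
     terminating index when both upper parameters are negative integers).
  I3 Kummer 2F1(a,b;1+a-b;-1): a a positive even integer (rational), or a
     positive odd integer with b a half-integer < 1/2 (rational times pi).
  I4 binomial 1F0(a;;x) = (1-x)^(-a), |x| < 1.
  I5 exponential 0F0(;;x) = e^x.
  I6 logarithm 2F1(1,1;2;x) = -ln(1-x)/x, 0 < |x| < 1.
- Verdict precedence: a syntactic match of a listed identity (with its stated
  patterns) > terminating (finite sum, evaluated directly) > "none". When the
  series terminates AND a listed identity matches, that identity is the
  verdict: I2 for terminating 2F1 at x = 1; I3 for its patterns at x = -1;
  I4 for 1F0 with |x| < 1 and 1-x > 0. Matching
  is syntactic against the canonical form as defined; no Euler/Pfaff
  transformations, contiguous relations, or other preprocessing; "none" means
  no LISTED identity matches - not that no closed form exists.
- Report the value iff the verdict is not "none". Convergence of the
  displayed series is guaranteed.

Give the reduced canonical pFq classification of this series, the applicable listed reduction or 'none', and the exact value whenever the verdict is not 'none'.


Reduced: x = 5/8, 2F1, upper = {2/5, 8/5}, lower = {3/5}, C = 2/11. Verdict: none (x = 5/8): each listed identity misses the multisets {2/5, 8/5} ; {3/5}.

First insight: x = (5/8) and the two geometric factors (C = 2/11) combine into one argument.
Adjacent-term ratio: r(k) = (5/8) * (k+2/5) (k+8/5) / [(k+3/5) (k+1)] - rational in k, leading ratio (5/8); with t_0 = 2/11, classification follows.


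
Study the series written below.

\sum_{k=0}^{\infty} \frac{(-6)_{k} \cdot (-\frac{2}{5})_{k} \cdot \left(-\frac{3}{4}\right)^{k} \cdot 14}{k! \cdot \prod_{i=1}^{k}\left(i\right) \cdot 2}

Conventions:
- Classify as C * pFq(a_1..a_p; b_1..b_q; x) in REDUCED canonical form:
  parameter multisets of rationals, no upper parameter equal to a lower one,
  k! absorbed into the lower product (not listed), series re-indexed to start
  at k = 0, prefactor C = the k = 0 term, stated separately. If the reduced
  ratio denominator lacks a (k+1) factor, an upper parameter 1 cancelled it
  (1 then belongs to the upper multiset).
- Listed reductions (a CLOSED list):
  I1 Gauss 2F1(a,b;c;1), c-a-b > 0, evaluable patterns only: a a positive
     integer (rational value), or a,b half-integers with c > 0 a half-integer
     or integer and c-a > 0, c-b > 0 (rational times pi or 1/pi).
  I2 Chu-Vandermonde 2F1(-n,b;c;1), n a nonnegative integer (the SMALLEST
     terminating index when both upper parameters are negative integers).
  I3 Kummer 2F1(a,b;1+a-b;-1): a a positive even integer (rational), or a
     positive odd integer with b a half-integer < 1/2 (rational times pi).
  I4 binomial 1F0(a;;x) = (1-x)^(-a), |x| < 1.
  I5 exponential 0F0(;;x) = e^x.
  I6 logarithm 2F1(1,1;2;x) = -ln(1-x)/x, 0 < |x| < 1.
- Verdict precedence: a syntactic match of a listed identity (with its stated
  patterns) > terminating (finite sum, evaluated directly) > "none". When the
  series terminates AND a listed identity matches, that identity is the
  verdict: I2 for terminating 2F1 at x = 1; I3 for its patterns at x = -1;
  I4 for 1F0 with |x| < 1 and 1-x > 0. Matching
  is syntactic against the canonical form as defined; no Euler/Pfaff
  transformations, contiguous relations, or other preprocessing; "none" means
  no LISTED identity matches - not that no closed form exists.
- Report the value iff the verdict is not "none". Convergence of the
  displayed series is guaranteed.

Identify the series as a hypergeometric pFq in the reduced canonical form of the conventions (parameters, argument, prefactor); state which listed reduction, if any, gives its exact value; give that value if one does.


Canonical form: C = 7 times 2F1 with upper {-6, -\frac{2}{5}}, lower {1}, x = -\frac{3}{4}. Verdict: terminating - upper parameter -6 makes this a finite sum (last index 6), evaluated exactly. Hence: -\frac{2908271471}{160000000}.

Key observation: with t_0 = 7, the product of the first k integers (C = 7, x = -3/4) is k!.
Adjacent-term ratio: r(k) = -\frac{3}{4} * (k-6) (k-\frac{2}{5}) / [(k+1) (k+1)] - rational; roots negated = parameters, x = -\frac{3}{4}, C = 7.


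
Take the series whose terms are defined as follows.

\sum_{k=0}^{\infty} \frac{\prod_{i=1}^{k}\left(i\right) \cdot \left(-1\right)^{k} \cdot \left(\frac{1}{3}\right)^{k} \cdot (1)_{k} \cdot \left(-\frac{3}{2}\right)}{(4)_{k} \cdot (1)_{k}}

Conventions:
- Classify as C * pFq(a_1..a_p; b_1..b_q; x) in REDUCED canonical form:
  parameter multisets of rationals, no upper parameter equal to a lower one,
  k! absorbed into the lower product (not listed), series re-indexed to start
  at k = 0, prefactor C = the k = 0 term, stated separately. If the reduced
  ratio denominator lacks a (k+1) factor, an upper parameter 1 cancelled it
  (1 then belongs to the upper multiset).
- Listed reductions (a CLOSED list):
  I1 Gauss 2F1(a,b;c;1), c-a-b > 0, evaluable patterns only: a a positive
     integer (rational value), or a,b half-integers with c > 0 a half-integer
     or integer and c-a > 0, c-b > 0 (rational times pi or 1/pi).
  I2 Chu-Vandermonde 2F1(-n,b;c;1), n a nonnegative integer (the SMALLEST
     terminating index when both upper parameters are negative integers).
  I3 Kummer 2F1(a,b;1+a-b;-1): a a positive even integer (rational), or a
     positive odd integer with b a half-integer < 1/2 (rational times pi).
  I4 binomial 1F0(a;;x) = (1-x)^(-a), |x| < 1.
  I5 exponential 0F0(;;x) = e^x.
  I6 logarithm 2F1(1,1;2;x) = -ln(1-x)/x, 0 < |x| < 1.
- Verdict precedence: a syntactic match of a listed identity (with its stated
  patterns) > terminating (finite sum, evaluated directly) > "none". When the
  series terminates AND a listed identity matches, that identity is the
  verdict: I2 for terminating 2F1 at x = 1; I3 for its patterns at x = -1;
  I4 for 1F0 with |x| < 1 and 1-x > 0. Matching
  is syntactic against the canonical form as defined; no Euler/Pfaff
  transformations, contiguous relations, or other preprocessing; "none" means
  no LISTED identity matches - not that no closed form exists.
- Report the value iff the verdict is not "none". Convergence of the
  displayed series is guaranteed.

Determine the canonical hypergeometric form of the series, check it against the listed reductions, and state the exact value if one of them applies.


x = -\frac{1}{3} here; the reduced form reads 2F1, upper {1, 1}, lower {4}, C = -\frac{3}{2}. Verdict: no listed reduction: x = -\frac{1}{3} and upper {1, 1} fail every I1-I6 pattern.

Structural cue: t_0 = -\frac{3}{2} here, and the running product (prefactor -3/2) telescopes to a rising factorial.
Ratio: r(k) = -\frac{1}{3} * (k+1) (k+1) / [(k+4) (k+1)] ; factor over Q: parameters, x = -\frac{1}{3}, and C = -\frac{3}{2}.


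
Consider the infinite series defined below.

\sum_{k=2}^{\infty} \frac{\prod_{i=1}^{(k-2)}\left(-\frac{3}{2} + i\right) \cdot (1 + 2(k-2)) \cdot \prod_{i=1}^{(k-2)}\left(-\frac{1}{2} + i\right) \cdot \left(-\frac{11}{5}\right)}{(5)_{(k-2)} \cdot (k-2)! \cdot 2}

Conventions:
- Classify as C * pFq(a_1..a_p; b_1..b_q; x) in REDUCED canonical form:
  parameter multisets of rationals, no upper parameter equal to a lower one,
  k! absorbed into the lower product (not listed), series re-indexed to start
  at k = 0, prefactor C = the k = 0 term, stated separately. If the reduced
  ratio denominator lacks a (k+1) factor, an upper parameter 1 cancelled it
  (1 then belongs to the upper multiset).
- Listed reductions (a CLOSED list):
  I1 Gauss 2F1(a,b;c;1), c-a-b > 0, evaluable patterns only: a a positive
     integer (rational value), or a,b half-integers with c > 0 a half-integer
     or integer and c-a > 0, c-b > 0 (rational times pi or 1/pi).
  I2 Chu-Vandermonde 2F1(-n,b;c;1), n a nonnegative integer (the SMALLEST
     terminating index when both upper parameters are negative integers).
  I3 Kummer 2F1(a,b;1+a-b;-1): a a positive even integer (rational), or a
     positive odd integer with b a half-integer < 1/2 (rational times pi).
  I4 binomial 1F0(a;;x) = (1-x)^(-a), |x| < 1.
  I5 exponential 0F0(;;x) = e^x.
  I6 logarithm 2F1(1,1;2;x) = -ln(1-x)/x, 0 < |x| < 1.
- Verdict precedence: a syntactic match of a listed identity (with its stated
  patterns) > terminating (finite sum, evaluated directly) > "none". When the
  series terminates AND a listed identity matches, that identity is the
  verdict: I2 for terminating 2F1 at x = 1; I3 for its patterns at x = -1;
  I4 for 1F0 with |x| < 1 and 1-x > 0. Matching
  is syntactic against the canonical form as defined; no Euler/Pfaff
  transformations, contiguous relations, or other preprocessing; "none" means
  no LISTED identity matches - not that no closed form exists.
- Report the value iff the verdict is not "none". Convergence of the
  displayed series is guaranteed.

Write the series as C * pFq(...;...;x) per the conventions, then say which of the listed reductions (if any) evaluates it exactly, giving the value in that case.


This is -\frac{11}{10} * 2F1(-\frac{1}{2}, \frac{3}{2}; 5; 1) in reduced canonical form. Verdict: Gauss (I1, half-integer pattern) applies (x = 1; upper {-\frac{1}{2}, \frac{3}{2}} half-integers, c = 5 in the evaluable pattern). Hence: \left(-\frac{22528}{7875}\right) / \pi.

First insight: x = 1 and the constant factors (C = -11/10, x = 1) combine into one prefactor.
Adjacent-term ratio: r(k) = 1 * (k-\frac{1}{2}) (k+\frac{3}{2}) / [(k+5) (k+1)] - poly over poly, x = 1 from leading terms; C = -\frac{11}{10} at k = 0.


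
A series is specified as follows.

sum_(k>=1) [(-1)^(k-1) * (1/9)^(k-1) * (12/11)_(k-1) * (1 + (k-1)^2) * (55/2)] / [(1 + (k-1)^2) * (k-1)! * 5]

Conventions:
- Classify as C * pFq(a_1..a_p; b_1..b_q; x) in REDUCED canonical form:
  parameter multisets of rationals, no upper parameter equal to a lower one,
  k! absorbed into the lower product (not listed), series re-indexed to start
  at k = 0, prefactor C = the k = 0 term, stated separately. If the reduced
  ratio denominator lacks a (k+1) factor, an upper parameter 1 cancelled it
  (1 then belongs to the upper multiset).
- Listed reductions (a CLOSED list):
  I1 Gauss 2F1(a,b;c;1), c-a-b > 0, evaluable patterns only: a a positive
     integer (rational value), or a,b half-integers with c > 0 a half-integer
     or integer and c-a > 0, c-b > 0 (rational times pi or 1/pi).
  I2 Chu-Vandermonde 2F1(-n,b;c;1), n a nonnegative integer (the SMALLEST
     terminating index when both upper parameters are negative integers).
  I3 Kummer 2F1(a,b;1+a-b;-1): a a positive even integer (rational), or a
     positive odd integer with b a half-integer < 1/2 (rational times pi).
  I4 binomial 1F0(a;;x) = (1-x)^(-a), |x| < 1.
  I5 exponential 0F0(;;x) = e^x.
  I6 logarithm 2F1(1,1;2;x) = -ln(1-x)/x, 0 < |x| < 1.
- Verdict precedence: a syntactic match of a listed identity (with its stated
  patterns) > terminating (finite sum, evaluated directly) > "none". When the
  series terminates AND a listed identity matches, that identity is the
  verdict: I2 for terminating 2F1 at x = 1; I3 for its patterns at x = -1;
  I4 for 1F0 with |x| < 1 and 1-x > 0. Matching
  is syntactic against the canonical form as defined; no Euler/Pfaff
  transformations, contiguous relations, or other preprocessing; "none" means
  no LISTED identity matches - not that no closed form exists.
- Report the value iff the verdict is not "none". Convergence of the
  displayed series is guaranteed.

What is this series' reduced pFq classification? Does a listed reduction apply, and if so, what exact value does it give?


Prefactor 11/2, argument -1/9: 1F0 with upper {12/11} over lower {-}. Verdict: binomial (I4) applies (the 1F0 binomial series: exponent -12/11, x = -1/9). Value: (11/2) * (10/9)^(-12/11).

Key step: t_0 = 11/2 here, and the constant factors (prefactor 11/2) combine into one prefactor.
Consecutive-term ratio: r(k) = (-1/9) * (k+12/11) / [(k+1)] ; factor over Q: parameters, x = (-1/9), and C = 11/2.


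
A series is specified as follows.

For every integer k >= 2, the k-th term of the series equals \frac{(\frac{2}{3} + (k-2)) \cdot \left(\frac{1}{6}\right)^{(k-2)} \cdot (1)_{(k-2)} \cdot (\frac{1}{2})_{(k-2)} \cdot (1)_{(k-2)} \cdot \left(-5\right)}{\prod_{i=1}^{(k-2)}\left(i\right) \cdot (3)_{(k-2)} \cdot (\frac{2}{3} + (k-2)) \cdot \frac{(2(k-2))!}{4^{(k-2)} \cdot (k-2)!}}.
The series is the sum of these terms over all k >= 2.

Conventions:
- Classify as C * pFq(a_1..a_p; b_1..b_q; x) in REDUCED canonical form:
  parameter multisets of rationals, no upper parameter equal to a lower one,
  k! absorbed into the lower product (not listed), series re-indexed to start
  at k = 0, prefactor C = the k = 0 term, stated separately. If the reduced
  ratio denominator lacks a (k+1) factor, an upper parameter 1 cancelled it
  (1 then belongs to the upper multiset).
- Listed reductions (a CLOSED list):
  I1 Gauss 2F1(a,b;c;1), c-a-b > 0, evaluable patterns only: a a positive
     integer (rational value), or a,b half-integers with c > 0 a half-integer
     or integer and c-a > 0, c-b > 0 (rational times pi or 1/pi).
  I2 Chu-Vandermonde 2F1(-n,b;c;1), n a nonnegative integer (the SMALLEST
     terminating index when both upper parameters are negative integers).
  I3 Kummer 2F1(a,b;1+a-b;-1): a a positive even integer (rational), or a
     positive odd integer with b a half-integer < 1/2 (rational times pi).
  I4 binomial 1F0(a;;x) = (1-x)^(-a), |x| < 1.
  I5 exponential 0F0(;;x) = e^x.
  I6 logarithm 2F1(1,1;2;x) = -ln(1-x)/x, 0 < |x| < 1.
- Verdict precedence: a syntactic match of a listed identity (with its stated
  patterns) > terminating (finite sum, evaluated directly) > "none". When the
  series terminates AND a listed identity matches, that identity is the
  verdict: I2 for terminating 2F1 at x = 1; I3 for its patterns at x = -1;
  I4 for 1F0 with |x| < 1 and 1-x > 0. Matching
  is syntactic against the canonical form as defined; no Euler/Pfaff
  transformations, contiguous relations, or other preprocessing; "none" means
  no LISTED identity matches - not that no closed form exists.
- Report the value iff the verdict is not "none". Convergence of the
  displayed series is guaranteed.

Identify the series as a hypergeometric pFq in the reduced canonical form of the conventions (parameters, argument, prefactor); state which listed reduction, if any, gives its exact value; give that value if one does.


At argument \frac{1}{6}: a 2F1 with upper {1, 1}, lower {3}, scaled by C = -5. Verdict: none here - no I1-I6 shape fits x = \frac{1}{6} with lower {3}.

The tell: t_0 being -5, the product of the first k integers (prefactor -5) is k!.
Adjacent-term ratio: r(k) = \frac{1}{6} * (k+1) (k+1) / [(k+3) (k+1)] - rational in k. x = \frac{1}{6}; t_0 = -5; negate the roots.


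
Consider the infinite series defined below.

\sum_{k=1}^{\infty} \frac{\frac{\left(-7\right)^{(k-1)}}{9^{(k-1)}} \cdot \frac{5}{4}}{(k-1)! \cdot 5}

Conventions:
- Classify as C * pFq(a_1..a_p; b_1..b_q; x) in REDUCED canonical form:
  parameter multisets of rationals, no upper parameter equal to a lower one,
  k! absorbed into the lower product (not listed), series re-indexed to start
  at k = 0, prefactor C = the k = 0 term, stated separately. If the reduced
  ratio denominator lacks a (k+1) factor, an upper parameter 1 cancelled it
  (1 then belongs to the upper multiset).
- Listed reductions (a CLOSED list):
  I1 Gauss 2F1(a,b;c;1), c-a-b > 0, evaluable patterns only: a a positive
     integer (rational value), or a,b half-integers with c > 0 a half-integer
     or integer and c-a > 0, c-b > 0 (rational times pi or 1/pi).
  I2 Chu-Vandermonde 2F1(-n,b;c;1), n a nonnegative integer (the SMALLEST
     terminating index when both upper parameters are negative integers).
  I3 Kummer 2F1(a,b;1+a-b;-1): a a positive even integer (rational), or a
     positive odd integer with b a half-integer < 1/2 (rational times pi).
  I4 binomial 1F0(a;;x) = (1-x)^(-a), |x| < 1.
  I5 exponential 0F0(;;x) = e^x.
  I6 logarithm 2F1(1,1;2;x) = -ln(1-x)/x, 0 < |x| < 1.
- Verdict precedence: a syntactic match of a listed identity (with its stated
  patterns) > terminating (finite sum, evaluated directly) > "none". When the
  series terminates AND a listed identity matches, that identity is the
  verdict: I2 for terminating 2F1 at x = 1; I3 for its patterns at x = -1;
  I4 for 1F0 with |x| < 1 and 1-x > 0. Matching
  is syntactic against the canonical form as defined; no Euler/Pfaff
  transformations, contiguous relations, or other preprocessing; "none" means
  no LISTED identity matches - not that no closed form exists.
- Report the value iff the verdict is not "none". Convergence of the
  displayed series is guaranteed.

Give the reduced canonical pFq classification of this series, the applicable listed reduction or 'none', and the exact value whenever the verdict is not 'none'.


Prefactor \frac{1}{4}, argument -\frac{7}{9}: 0F0 with upper {-} over lower {-}. Verdict: the exponential series (I5) fires (the 0F0 exponential series at x = -\frac{7}{9}). Exact value: \frac{1}{4} \cdot e^{-\frac{7}{9}}.

Structural cue: t_0 being \frac{1}{4}, the constant factors (C = 1/4, x = -7/9) combine into one prefactor.
Adjacent-term ratio: r(k) = -\frac{7}{9} * 1 / [(k+1)] - rational in k. x = -\frac{7}{9}; t_0 = \frac{1}{4}; negate the roots.


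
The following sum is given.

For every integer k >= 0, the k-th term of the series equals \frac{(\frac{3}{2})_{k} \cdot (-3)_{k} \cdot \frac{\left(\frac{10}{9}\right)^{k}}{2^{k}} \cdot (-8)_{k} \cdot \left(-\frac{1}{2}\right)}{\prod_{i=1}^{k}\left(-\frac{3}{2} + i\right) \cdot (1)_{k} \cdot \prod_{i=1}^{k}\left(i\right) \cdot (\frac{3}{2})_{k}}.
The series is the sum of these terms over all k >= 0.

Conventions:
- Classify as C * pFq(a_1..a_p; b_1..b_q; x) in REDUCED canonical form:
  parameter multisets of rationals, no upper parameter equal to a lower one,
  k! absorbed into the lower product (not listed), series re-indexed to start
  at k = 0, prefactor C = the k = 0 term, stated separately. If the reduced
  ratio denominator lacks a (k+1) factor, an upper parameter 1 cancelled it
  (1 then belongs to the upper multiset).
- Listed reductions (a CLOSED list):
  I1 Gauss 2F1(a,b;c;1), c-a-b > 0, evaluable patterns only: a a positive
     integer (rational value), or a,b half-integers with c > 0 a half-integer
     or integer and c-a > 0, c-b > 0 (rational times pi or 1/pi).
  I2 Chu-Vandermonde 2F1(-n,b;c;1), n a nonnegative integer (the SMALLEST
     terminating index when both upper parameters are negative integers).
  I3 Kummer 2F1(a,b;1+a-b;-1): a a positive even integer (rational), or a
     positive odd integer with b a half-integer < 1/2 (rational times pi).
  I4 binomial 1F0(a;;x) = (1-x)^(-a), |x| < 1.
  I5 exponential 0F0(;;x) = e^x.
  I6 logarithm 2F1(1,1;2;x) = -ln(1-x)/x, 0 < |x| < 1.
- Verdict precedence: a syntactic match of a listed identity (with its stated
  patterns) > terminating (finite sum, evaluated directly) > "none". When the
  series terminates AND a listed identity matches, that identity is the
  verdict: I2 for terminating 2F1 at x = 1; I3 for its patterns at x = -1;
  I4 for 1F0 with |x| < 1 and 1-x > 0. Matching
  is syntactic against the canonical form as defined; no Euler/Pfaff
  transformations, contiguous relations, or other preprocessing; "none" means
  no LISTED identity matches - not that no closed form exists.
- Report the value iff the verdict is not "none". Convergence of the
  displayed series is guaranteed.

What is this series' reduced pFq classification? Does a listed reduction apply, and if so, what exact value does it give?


The tell: with t_0 = -\frac{1}{2}, the parameter 3/2 appears in both the upper and lower lists and cancels.
Step ratio: r(k) = \frac{5}{9} * (k-8) (k-3) / [(k-\frac{1}{2}) (k+1) (k+1)] - rational in k, leading ratio \frac{5}{9}; with t_0 = -\frac{1}{2}, classification follows.

The series (x = \frac{5}{9}) is 2F2: upper {-8, -3}, lower {-\frac{1}{2}, 1}, prefactor -\frac{1}{2}. Verdict: terminating - upper -3 stops the sum at k = 3; the 4 terms are added exactly. Value: \frac{338933}{4374}.


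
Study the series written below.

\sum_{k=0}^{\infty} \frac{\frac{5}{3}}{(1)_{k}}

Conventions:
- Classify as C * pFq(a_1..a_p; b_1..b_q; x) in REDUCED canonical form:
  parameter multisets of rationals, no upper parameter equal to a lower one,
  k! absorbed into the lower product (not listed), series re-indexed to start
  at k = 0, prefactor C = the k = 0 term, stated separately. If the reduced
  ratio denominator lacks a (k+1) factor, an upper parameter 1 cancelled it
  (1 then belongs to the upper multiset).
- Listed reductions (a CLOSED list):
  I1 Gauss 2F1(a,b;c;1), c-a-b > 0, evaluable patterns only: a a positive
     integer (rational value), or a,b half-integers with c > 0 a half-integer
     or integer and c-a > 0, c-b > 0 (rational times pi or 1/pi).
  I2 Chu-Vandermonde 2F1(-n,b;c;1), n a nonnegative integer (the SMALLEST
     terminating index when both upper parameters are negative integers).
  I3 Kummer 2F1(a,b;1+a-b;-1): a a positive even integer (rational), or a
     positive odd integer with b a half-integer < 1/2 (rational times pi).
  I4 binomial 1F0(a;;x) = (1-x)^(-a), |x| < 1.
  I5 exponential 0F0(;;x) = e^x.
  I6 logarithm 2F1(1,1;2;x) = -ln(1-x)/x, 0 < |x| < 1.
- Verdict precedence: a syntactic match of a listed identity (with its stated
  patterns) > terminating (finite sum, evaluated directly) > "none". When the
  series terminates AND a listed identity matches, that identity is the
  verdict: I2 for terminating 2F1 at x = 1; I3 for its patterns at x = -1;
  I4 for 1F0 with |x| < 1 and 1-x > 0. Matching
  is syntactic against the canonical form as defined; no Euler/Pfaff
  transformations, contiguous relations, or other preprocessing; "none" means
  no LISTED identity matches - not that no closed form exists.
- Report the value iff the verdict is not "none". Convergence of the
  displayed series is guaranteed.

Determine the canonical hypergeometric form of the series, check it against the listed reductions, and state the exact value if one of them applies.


With C = \frac{5}{3}: the canonical form is 0F0(-; -; 1). Verdict: exponential (I5) fires (the 0F0 exponential series at x = 1). Value: \frac{5}{3} \cdot e^{1}.

Key observation: t_0 = \frac{5}{3} here, and (1)_k (prefactor 5/3) is k! itself.
Term ratio: r(k) = 1 * 1 / [(k+1)] - rational; roots negated = parameters, x = 1, C = \frac{5}{3}.


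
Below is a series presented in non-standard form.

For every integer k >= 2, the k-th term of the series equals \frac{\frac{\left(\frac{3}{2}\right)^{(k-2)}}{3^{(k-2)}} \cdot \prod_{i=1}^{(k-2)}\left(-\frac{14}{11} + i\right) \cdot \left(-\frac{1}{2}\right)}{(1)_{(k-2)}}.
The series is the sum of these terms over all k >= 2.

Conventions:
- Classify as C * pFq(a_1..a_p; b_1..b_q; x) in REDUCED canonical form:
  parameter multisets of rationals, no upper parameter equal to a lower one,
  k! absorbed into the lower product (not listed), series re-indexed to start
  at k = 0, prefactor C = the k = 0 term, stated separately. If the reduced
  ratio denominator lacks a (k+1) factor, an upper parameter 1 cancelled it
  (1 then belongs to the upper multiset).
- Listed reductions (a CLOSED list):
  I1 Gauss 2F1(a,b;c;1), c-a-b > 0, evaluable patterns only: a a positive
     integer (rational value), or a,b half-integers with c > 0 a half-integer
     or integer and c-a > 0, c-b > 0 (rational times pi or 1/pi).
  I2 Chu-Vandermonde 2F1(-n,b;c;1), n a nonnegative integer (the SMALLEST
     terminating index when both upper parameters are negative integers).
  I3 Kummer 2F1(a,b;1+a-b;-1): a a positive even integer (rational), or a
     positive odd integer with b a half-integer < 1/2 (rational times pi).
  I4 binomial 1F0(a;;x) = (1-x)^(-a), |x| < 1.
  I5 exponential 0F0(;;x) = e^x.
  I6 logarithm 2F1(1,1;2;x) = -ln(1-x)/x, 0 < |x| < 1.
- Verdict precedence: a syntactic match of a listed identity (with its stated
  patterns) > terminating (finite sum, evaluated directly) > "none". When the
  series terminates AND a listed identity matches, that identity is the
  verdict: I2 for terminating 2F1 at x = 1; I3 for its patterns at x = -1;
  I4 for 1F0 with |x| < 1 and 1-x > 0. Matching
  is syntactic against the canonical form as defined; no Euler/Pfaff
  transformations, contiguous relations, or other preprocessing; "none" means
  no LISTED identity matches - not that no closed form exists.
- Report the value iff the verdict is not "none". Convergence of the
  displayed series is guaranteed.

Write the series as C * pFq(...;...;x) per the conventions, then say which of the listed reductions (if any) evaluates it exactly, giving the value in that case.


With C = -\frac{1}{2}: the canonical form is 1F0(-\frac{3}{11}; -; \frac{1}{2}). Verdict: the binomial series (I4) matches (the 1F0 binomial series: exponent 3/11, x = \frac{1}{2}). Its exact value is \left(-\frac{1}{2}\right) \cdot \left(\frac{1}{2}\right)^{\frac{3}{11}}.

Key observation: t_0 = -\frac{1}{2} here, and (1)_k (C = -1/2, x = 1/2) is k! itself.
Adjacent-term ratio: r(k) = \frac{1}{2} * (k-\frac{3}{11}) / [(k+1)] - rational in k. x = \frac{1}{2}; t_0 = -\frac{1}{2}; negate the roots.


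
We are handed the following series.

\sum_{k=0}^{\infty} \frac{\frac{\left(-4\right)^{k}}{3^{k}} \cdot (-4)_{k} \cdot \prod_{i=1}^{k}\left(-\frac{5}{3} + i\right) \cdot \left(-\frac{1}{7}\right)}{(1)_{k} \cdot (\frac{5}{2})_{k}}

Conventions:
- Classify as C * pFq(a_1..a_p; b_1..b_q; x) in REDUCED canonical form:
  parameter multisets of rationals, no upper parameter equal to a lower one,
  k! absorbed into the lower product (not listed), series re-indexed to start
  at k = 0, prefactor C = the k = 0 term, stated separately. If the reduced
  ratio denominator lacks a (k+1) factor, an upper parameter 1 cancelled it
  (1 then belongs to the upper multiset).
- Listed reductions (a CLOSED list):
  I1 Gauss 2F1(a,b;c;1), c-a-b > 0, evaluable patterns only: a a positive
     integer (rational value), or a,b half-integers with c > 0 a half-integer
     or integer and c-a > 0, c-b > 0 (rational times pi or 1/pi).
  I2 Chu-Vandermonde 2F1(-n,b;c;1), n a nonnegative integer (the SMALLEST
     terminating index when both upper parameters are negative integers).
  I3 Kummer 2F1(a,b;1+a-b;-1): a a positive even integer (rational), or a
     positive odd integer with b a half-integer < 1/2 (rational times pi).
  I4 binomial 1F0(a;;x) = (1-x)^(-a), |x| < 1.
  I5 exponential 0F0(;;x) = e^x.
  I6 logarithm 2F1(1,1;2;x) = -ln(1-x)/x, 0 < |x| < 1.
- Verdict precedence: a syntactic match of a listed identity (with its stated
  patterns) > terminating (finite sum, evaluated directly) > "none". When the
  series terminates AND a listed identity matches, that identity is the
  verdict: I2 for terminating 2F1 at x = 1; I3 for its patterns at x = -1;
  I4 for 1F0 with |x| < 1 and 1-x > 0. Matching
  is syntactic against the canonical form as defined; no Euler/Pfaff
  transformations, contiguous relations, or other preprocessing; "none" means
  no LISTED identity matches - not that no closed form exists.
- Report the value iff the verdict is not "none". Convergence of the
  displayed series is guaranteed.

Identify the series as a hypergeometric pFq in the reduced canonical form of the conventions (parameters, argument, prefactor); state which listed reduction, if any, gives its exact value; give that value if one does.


Reduced: x = -\frac{4}{3}, 2F1, upper = {-4, -\frac{2}{3}}, lower = {\frac{5}{2}}, C = -\frac{1}{7}. Verdict: terminating - upper parameter -4 makes this a finite sum (last index 4), evaluated exactly. Exact value: \frac{17608727}{159137055}.

The tell: t_0 = -\frac{1}{7} here, and the running product (C = -1/7) telescopes to a rising factorial.
Consecutive-term ratio: r(k) = -\frac{4}{3} * (k-4) (k-\frac{2}{3}) / [(k+\frac{5}{2}) (k+1)] ; factor over Q: parameters, x = -\frac{4}{3}, and C = -\frac{1}{7}.


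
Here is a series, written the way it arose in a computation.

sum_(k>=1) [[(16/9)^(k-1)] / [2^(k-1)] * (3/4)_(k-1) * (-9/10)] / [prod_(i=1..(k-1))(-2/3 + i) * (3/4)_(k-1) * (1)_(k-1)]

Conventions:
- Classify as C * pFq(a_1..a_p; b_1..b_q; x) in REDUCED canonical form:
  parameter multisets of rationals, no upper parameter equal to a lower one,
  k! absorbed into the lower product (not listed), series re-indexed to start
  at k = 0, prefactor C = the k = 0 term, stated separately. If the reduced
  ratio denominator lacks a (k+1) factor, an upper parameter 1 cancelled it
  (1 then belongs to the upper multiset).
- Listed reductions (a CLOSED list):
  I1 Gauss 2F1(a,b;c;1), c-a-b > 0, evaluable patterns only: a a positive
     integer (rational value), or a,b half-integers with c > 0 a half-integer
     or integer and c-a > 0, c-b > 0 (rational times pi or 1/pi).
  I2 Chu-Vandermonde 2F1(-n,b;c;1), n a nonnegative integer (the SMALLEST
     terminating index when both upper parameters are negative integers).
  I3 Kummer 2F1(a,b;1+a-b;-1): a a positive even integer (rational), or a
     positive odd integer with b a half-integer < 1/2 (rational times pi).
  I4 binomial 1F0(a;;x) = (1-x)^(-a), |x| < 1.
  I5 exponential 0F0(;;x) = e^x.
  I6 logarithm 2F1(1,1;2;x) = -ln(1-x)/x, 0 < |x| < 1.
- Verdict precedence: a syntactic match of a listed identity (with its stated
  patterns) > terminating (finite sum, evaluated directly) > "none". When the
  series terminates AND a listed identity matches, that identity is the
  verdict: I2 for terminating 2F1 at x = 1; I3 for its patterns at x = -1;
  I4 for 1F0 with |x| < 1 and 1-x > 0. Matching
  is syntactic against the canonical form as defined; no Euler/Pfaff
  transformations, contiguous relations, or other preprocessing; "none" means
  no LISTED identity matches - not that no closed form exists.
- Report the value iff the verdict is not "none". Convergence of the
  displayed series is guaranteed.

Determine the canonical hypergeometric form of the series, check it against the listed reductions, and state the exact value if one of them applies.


Key step: t_0 being -9/10, the parameter 3/4 appears in both the upper and lower lists and cancels.
Ratio: r(k) = (8/9) * 1 / [(k+1/3) (k+1)] - poly over poly, x = (8/9) from leading terms; C = -9/10 at k = 0.

At argument 8/9: a 0F1 with upper {-}, lower {1/3}, scaled by C = -9/10. Verdict: none (x = 8/9): each listed identity misses the multisets {-} ; {1/3}.


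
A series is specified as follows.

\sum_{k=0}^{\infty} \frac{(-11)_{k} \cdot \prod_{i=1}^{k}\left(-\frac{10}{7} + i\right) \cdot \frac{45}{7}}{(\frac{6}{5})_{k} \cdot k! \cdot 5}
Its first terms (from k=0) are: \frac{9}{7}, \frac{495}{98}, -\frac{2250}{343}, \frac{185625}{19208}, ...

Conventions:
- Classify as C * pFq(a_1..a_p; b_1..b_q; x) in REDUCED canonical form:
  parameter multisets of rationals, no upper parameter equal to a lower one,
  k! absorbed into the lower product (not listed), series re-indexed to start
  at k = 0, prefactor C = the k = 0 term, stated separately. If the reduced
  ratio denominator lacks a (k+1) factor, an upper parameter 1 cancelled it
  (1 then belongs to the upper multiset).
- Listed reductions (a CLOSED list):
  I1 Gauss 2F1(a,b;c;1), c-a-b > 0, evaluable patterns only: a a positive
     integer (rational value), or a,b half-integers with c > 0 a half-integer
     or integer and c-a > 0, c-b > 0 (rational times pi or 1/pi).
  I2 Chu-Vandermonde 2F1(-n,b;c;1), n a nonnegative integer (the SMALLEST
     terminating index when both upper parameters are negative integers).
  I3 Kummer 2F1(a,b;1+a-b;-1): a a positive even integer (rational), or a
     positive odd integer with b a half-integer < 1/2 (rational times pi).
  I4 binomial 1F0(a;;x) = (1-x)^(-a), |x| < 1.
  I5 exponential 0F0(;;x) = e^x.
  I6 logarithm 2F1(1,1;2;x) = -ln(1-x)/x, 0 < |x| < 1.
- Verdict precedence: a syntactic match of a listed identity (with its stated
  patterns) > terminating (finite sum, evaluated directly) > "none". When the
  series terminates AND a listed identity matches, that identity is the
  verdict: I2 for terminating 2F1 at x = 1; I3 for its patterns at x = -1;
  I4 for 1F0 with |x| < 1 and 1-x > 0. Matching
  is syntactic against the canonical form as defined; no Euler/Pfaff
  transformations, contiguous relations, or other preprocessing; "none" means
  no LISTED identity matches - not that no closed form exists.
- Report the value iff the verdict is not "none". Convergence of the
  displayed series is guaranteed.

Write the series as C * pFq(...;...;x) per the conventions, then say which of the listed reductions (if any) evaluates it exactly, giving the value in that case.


Key step: with t_0 = \frac{9}{7}, the constant factors (prefactor 9/7) combine into one prefactor.
Term ratio: r(k) = 1 * (k-11) (k-\frac{3}{7}) / [(k+\frac{6}{5}) (k+1)] - rational in k, leading ratio 1; with t_0 = \frac{9}{7}, classification follows.

The series (x = 1) is 2F1: upper {-11, -\frac{3}{7}}, lower {\frac{6}{5}}, prefactor \frac{9}{7}. Verdict: Vandermonde's identity (I2) fires (terminating 2F1 at x = 1 with n = 11, b = -3/7, c = \frac{6}{5}). Exact value: \frac{187113509177813199}{49163034104678312}.
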